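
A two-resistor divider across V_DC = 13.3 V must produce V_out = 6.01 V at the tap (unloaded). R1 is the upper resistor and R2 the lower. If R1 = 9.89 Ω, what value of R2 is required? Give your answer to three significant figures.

Required fraction k = V_out/V_DC = 0.4519.
R2 = R1 · 0.4519/(1 − 0.4519) = 8.153 Ω.

R2 ≈ 8.15 Ω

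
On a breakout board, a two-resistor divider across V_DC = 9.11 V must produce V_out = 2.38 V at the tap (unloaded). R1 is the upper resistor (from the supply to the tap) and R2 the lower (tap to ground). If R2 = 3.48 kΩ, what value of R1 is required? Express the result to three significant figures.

R1 ≈ 9.84 kΩ

V_out/V_DC = R2/(R1+R2) = 0.2613.
So R1 = R2 · (V_DC/V_out − 1) = 3.48 × (9.11/2.38 − 1) = 3.48 × 2.828 = 9.841 kΩ.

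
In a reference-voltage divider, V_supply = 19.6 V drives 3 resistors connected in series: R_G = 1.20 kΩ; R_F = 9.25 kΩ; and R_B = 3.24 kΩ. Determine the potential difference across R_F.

V ≈ 13.2 V

ΣR = 1.20 + 9.25 + 3.24 = 13.69 kΩ.
By the voltage-divider rule, V = 19.6 × 9.250/13.69 = 13.24 V.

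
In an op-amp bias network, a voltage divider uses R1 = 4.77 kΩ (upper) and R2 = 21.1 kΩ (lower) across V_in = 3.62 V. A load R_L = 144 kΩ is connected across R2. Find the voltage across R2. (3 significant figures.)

V_out ≈ 2.87 V

The load sits in parallel with R2, giving an effective lower resistance R2' = R2·R_L/(R2+R_L) = 18.40 kΩ.
Then V_out = V_in · R2'/(R1 + R2') = 3.62 × 18.40/23.17 = 2.875 V.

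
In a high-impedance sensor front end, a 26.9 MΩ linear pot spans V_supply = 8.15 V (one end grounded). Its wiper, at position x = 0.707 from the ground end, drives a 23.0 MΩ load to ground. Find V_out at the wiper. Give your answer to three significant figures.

The pot divides into 7.882 MΩ above the wiper and 19.02 MΩ below.
R_L loads the lower segment: effective lower R = 10.41 MΩ.
Loaded-divider output: V_out = 8.15 × 0.5691 = 4.638 V.
(Unloaded: V_out = x·V_supply = 5.76 V.)

V_out ≈ 4.64 V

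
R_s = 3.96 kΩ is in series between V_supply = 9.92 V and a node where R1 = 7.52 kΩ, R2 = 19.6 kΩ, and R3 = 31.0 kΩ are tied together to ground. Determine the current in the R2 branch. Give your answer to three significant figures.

I ≈ 0.273 mA

Parallel bank: R_p = 1/(1/7.52 + 1/19.6 + 1/31.0) = 4.624 kΩ.
Node voltage V_A = V_supply · R_p/(R_s + R_p) = 9.92 × 0.5387 = 5.344 V.
I(R2) = V_A / R2 = 5.344/19.6 = 0.2726 mA.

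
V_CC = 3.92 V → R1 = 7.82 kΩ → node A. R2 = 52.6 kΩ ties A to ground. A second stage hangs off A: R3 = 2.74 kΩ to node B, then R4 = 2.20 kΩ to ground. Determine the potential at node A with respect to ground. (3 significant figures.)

V_A ≈ 1.44 V

The second stage (R3 + R4 = 4.940 kΩ) loads node A in parallel with R2.
R2 ‖ (R3+R4) = 4.516 kΩ.
V_A = 3.92 × 4.516/(7.82 + 4.516) = 1.435 V.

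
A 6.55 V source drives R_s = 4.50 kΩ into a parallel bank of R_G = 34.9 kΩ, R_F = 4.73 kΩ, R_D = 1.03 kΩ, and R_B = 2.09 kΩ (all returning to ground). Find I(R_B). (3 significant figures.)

I ≈ 0.364 mA

Combine the parallel branches: R_p = (1/34.9 + 1/4.73 + 1/1.03 + 1/2.09)⁻¹ = 0.5919 kΩ.
V_A = 6.55 × 0.5919/5.092 = 0.7614 V.
I(R_B) = V_A / R_B = 0.7614/2.09 = 0.3643 mA.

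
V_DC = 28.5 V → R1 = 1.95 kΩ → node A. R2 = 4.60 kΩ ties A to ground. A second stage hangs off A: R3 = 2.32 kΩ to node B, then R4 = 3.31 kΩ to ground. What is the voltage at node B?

The second stage (R3 + R4 = 5.630 kΩ) loads node A in parallel with R2.
Effective lower resistance at A: R2 ‖ 5.630 = 2.532 kΩ.
So V_A = 28.5 × 0.5649 = 16.10 V.
V_B = V_A × 0.5879 = 9.465 V.

V_B ≈ 9.47 V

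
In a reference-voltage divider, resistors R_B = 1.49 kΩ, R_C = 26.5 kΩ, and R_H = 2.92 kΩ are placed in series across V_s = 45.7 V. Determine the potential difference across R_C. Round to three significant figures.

V ≈ 39.2 V

Total series resistance ΣR = 1.49 + 26.5 + 2.92 = 30.91 kΩ.
Voltage divider: V = V_s · (26.50 / 30.91) = 45.7 × 0.8573 = 39.18 V.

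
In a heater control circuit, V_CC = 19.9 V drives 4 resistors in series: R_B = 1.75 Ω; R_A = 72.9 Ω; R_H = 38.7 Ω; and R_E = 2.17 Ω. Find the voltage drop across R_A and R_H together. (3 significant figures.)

V ≈ 19.2 V

Series total: ΣR = 1.75 + 72.9 + 38.7 + 2.17 = 115.5 Ω.
R_{R_A..R_H} = 72.9 + 38.7 = 111.6 Ω.
Voltage divider: V = V_CC · (111.6 / 115.5) = 19.9 × 0.9661 = 19.22 V.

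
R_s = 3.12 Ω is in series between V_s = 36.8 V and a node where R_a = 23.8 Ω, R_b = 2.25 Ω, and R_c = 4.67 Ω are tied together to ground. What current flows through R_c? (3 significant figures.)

I ≈ 2.47 A

Parallel bank: R_p = 1/(1/23.8 + 1/2.25 + 1/4.67) = 1.427 Ω.
V_A by voltage divider: V_A = 36.8 × 1.427/(3.12 + 1.427) = 11.55 V.
I(R_c) = V_A / R_c = 11.55/4.67 = 2.473 A.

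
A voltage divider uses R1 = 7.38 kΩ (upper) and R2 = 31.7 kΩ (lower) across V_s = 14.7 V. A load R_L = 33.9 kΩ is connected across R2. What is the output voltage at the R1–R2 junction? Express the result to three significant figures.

First combine the lower leg with the load: R2 ‖ R_L = 16.38 kΩ.
Voltage divider with the loaded lower leg: V_out = 14.7 × 16.38/(7.38 + 16.38) = 14.7 × 0.6894 = 10.13 V.

V_out ≈ 10.1 V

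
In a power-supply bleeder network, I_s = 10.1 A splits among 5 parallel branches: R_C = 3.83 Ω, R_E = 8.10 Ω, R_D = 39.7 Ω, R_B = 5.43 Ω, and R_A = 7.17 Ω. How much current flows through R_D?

ΣG = 1/3.83 + 1/8.10 + 1/39.7 + 1/5.43 + 1/7.17 = 0.7334.
By the current-divider rule, I = I_s · G_k/ΣG = 10.1 × 0.03435 = 0.3469 A.

I ≈ 0.347 A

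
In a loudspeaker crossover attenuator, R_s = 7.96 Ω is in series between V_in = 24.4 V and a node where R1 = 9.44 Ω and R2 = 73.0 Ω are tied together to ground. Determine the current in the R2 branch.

I ≈ 0.171 A

Parallel bank: R_p = 1/(1/9.44 + 1/73.0) = 8.359 Ω.
Node voltage V_A = V_in · R_p/(R_s + R_p) = 24.4 × 0.5122 = 12.50 V.
I(R2) = V_A / R2 = 12.50/73.0 = 0.1712 A.
(Equivalently: I_total = 1.495 A, then current-divider fraction G_k/ΣG = 0.1145.)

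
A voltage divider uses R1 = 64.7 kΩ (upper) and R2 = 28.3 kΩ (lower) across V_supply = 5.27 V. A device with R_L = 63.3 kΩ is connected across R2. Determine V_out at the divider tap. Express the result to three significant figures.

V_out ≈ 1.22 V

R2 ‖ R_L = (28.3 × 63.3)/(28.3 + 63.3) = 19.56 kΩ.
Then V_out = V_supply · R2'/(R1 + R2') = 5.27 × 19.56/84.26 = 1.223 V.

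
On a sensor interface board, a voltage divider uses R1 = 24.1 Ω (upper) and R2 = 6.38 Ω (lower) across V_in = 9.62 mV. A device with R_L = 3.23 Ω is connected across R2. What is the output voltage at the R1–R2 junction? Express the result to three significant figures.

First combine the lower leg with the load: R2 ‖ R_L = 2.144 Ω.
Now apply the divider: V_out = 9.62 × 0.08171 = 0.7860 mV.

V_out ≈ 0.786 mV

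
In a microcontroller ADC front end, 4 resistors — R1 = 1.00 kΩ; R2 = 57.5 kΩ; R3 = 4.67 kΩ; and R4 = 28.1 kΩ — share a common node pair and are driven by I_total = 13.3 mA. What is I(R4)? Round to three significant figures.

I ≈ 0.374 mA

Total conductance ΣG = 1/1.00 + 1/57.5 + 1/4.67 + 1/28.1 = 1.267 (units of 1/kΩ).
By the current-divider rule, I = I_total · G_k/ΣG = 13.3 × 0.02809 = 0.3735 mA.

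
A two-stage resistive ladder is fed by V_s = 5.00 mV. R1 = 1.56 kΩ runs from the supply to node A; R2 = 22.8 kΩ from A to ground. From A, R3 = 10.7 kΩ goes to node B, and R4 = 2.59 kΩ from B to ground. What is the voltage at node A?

Node A sees R2 in parallel with the series input of stage 2, R3 + R4 = 13.29 kΩ.
Effective lower resistance at A: R2 ‖ 13.29 = 8.396 kΩ.
V_A = 5.00 × 8.396/(1.56 + 8.396) = 4.217 mV.

V_A ≈ 4.22 mV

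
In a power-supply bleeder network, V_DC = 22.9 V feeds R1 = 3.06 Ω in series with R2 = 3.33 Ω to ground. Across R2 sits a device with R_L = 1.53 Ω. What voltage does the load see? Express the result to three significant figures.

V_out ≈ 5.84 V

The load sits in parallel with R2, giving an effective lower resistance R2' = R2·R_L/(R2+R_L) = 1.048 Ω.
Voltage divider with the loaded lower leg: V_out = 22.9 × 1.048/(3.06 + 1.048) = 22.9 × 0.2552 = 5.843 V.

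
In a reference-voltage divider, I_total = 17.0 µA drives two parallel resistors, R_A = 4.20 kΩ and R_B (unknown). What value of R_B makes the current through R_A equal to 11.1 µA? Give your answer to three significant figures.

The fraction through R_A equals R_B/(R_A+R_B).
With f = 0.6529, R_B = R_A · f/(1−f) = 4.20 × 1.881 = 7.902 kΩ.

R_B ≈ 7.90 kΩ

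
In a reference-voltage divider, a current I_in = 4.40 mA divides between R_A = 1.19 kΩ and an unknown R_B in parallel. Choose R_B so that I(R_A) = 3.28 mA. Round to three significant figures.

R_B ≈ 3.48 kΩ

Two-branch current divider: I_A = I_in · R_B/(R_A + R_B).
With f = 0.7455, R_B = R_A · f/(1−f) = 1.19 × 2.929 = 3.485 kΩ.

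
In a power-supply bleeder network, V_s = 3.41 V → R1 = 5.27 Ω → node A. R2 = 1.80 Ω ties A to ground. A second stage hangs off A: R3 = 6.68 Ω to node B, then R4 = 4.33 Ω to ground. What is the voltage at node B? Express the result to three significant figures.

The second stage (R3 + R4 = 11.01 Ω) loads node A in parallel with R2.
R2 ‖ (R3+R4) = 1.547 Ω.
First divider: V_A = V_s · 1.547/(5.27 + 1.547) = 0.7739 V.
Then the unloaded second divider: V_B = V_A × R4/(R3+R4) = 0.7739 × 0.3933 = 0.3043 V.

V_B ≈ 0.304 V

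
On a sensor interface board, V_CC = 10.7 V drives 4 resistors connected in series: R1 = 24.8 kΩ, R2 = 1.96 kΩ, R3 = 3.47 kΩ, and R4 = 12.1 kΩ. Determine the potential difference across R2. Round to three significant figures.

ΣR = 24.8 + 1.96 + 3.47 + 12.1 = 42.33 kΩ.
Voltage divider: V = V_CC · (1.960 / 42.33) = 10.7 × 0.04630 = 0.4954 V.

V ≈ 0.495 V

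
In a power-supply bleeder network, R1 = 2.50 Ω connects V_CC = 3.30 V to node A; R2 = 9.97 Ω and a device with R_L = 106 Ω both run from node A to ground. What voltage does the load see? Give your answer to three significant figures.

V_out ≈ 2.59 V

The load sits in parallel with R2, giving an effective lower resistance R2' = R2·R_L/(R2+R_L) = 9.113 Ω.
Now apply the divider: V_out = 3.30 × 0.7847 = 2.590 V.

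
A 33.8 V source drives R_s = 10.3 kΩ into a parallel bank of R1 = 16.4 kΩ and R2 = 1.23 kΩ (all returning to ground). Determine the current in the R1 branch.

I ≈ 0.206 mA

Equivalent of the parallel group: R_p = 1.144 kΩ.
V_A by voltage divider: V_A = 33.8 × 1.144/(10.3 + 1.144) = 3.379 V.
I(R1) = V_A / R1 = 3.379/16.4 = 0.2061 mA.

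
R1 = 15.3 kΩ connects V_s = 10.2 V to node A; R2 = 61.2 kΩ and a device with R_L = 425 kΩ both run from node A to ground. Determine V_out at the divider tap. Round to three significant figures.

R2 ‖ R_L = (61.2 × 425)/(61.2 + 425) = 53.50 kΩ.
Now apply the divider: V_out = 10.2 × 0.7776 = 7.932 V.

V_out ≈ 7.93 V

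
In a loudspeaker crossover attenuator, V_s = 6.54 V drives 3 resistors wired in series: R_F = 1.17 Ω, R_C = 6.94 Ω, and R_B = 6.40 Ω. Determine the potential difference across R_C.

Series total: ΣR = 1.17 + 6.94 + 6.40 = 14.51 Ω.
Voltage divider: V = V_s · (6.940 / 14.51) = 6.54 × 0.4783 = 3.128 V.

V ≈ 3.13 V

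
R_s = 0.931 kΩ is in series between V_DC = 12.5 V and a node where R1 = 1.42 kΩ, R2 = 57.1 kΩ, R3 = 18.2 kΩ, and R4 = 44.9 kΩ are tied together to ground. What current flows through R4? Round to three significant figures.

Equivalent of the parallel group: R_p = 1.252 kΩ.
V_A = 12.5 × 1.252/2.183 = 7.168 V.
I(R4) = V_A / R4 = 7.168/44.9 = 0.1596 mA.

I ≈ 0.160 mA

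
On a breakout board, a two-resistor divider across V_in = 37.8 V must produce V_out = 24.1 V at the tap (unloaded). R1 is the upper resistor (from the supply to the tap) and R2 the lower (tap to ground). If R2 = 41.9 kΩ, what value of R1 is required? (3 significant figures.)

The divider ratio is R2/(R1+R2) = 24.1/37.8 = 0.6376.
Rearranging, R1 = R2·(1−k)/k = 41.9 × 0.5685 = 23.82 kΩ.

R1 ≈ 23.8 kΩ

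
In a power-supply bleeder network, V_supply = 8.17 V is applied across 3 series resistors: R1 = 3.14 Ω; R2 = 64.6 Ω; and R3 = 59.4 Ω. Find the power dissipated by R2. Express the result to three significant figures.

P ≈ 0.267 W

Series current I = V_supply/ΣR = 8.17/127.1 = 0.06426 A.
V(R2) = I·R = 4.151 V; P = V·I = 4.151 × 0.06426 = 0.2668 W.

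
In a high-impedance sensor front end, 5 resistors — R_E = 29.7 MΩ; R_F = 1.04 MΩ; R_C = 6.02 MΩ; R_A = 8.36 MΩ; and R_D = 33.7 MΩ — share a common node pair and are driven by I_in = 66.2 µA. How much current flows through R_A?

I ≈ 6.04 µA

Total conductance ΣG = 1/29.7 + 1/1.04 + 1/6.02 + 1/8.36 + 1/33.7 = 1.311 (units of 1/MΩ).
Current divider: I(R_A) = I_in · G_k/ΣG = 66.2 × (0.1196/1.311) = 66.2 × 0.09127 = 6.042 µA.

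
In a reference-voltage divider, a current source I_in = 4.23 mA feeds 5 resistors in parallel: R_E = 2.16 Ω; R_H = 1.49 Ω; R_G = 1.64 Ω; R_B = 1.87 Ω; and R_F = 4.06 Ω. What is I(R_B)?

Total conductance ΣG = 1/2.16 + 1/1.49 + 1/1.64 + 1/1.87 + 1/4.06 = 2.525 (units of 1/Ω).
R_B takes the fraction G_k/ΣG = 0.5348/2.525 = 0.2118, so I = 4.23 × 0.2118 = 0.8959 mA.

I ≈ 0.896 mA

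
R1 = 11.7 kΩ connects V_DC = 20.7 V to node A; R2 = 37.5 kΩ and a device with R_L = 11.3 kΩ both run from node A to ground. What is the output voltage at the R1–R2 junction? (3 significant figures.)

V_out ≈ 8.82 V

First combine the lower leg with the load: R2 ‖ R_L = 8.683 kΩ.
Voltage divider with the loaded lower leg: V_out = 20.7 × 8.683/(11.7 + 8.683) = 20.7 × 0.4260 = 8.818 V.
(Unloaded it would be 15.8 V; the load pulls it down.)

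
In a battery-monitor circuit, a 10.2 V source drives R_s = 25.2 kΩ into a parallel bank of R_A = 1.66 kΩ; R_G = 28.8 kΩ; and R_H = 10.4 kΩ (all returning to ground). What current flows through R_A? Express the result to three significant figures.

Equivalent of the parallel group: R_p = 1.364 kΩ.
Node voltage V_A = V_supply · R_p/(R_s + R_p) = 10.2 × 0.05134 = 0.5236 V.
Branch current I = V_A/R_A = 0.5236/1.66 = 0.3154 mA.

I ≈ 0.315 mA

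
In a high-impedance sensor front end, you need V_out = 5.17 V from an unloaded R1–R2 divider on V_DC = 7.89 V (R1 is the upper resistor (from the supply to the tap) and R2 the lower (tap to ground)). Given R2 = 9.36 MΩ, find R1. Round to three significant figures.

R1 ≈ 4.92 MΩ

V_out/V_DC = R2/(R1+R2) = 0.6553.
So R1 = R2 · (V_DC/V_out − 1) = 9.36 × (7.89/5.17 − 1) = 9.36 × 0.5261 = 4.924 MΩ.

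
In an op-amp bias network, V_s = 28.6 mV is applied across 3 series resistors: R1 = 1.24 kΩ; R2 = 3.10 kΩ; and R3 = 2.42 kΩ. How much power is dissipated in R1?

P ≈ 22.2 nW

ΣR = 6.760 kΩ → I = 28.6/6.760 = 4.231 µA.
P = I²R = 17.90 × 1.24 = 22.20 nW.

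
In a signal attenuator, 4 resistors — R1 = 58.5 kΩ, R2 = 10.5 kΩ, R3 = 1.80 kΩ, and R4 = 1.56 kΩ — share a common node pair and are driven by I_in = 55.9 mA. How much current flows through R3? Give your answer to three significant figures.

ΣG = 1/58.5 + 1/10.5 + 1/1.80 + 1/1.56 = 1.309.
Current divider: I(R3) = I_in · G_k/ΣG = 55.9 × (0.5556/1.309) = 55.9 × 0.4244 = 23.73 mA.

I ≈ 23.7 mA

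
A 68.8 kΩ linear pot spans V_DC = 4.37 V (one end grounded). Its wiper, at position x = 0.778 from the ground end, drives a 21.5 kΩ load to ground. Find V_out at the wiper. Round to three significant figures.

V_out ≈ 2.19 V

Lower segment x·R_p = 53.53 kΩ; upper segment (1−x)·R_p = 15.27 kΩ.
R_L loads the lower segment: effective lower R = 15.34 kΩ.
V_out = 4.37 × 15.34/(15.27 + 15.34) = 2.190 V.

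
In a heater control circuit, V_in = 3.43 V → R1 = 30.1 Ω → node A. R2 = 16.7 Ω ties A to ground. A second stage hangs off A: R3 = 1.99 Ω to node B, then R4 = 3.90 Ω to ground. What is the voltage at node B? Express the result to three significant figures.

The second stage (R3 + R4 = 5.890 Ω) loads node A in parallel with R2.
Effective lower resistance at A: R2 ‖ 5.890 = 4.354 Ω.
V_A = 3.43 × 4.354/(30.1 + 4.354) = 0.4335 V.
Then the unloaded second divider: V_B = V_A × R4/(R3+R4) = 0.4335 × 0.6621 = 0.2870 V.

V_B ≈ 0.287 V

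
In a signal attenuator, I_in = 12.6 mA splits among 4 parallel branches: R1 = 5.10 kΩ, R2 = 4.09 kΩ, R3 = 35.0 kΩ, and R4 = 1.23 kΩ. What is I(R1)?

I ≈ 1.93 mA

Conductances: ΣG = 1/5.10 + 1/4.09 + 1/35.0 + 1/1.23 = 1.282 (1/kΩ).
Current divider: I(R1) = I_in · G_k/ΣG = 12.6 × (0.1961/1.282) = 12.6 × 0.1529 = 1.927 mA.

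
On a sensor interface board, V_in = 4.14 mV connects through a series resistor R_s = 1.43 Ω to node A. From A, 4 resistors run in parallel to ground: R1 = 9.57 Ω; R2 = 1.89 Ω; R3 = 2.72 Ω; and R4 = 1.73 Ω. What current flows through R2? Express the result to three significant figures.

Parallel bank: R_p = 1/(1/9.57 + 1/1.89 + 1/2.72 + 1/1.73) = 0.6332 Ω.
V_A = 4.14 × 0.6332/2.063 = 1.271 mV.
Branch current I = V_A/R2 = 1.271/1.89 = 0.6723 mA.

I ≈ 0.672 mA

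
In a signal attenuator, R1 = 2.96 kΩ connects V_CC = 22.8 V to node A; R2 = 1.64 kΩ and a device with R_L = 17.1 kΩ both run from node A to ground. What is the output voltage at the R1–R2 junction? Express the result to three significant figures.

First combine the lower leg with the load: R2 ‖ R_L = 1.496 kΩ.
Then V_out = V_CC · R2'/(R1 + R2') = 22.8 × 1.496/4.456 = 7.656 V.

V_out ≈ 7.66 V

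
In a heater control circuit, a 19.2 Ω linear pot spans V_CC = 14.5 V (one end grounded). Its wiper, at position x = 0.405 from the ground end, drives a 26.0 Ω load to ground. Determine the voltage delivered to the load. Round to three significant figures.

V_out ≈ 4.99 V

The pot divides into 11.42 Ω above the wiper and 7.776 Ω below.
R_L loads the lower segment: effective lower R = 5.986 Ω.
Then V_out = V_CC · 5.986/(11.42 + 5.986) = 4.985 V.
(Unloaded: V_out = x·V_CC = 5.87 V.)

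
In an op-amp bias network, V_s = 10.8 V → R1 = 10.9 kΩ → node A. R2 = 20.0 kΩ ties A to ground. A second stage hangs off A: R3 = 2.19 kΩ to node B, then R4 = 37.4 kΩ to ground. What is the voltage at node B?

V_B ≈ 5.60 V

The second stage (R3 + R4 = 39.59 kΩ) loads node A in parallel with R2.
R2 ‖ (R3+R4) = 13.29 kΩ.
V_A = 10.8 × 13.29/(10.9 + 13.29) = 5.933 V.
Then the unloaded second divider: V_B = V_A × R4/(R3+R4) = 5.933 × 0.9447 = 5.605 V.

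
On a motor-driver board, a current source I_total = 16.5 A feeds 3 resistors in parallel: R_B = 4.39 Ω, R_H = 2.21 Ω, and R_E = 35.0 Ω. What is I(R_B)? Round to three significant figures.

Conductances: ΣG = 1/4.39 + 1/2.21 + 1/35.0 = 0.7089 (1/Ω).
R_B takes the fraction G_k/ΣG = 0.2278/0.7089 = 0.3214, so I = 16.5 × 0.3214 = 5.302 A.

I ≈ 5.30 A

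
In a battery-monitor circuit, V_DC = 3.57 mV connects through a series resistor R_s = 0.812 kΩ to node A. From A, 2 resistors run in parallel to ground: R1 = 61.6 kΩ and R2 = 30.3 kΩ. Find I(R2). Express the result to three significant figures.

Parallel bank: R_p = 1/(1/61.6 + 1/30.3) = 20.31 kΩ.
Node voltage V_A = V_DC · R_p/(R_s + R_p) = 3.57 × 0.9616 = 3.433 mV.
Branch current I = V_A/R2 = 3.433/30.3 = 0.1133 µA.
(Check via current divider: I_total = 0.1690 µA; share G_k/ΣG = 0.6703 → same result.)

I ≈ 0.113 µA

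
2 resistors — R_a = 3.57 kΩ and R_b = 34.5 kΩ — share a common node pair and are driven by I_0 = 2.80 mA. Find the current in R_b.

With just two branches, the current splits inversely with resistance.
I(R_b) = 2.80 × 3.57/(3.57 + 34.5) = 2.80 × 0.09377 = 0.2626 mA.

I ≈ 0.263 mA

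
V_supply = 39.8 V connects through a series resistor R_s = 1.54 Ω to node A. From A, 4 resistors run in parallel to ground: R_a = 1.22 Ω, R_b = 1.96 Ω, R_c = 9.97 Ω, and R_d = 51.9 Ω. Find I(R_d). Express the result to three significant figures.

I ≈ 0.237 A

Combine the parallel branches: R_p = (1/1.22 + 1/1.96 + 1/9.97 + 1/51.9)⁻¹ = 0.6899 Ω.
V_A = 39.8 × 0.6899/2.230 = 12.31 V.
I(R_d) = V_A / R_d = 12.31/51.9 = 0.2373 A.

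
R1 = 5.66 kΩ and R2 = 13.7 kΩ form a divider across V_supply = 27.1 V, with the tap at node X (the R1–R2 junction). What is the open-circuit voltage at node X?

V_th ≈ 19.2 V

With X open, the divider is unloaded: V_th = 27.1 × 13.7/19.36 = 19.18 V.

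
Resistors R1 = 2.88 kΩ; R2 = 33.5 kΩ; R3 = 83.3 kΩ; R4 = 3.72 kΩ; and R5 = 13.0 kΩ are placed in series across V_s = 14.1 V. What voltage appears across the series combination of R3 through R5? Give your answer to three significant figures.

Series total: ΣR = 2.88 + 33.5 + 83.3 + 3.72 + 13.0 = 136.4 kΩ.
R_{R3..R5} = 83.3 + 3.72 + 13.0 = 100.0 kΩ.
V = V_s · R/ΣR = 14.1 × 0.7333 = 10.34 V.

V ≈ 10.3 V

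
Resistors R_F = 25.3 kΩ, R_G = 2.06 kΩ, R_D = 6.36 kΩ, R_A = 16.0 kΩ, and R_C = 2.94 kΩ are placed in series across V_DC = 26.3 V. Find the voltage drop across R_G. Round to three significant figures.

V ≈ 1.03 V

ΣR = 25.3 + 2.06 + 6.36 + 16.0 + 2.94 = 52.66 kΩ.
Voltage divider: V = V_DC · (2.060 / 52.66) = 26.3 × 0.03912 = 1.029 V.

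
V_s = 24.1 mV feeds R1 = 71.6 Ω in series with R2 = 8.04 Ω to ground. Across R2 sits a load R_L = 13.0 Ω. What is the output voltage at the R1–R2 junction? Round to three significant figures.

V_out ≈ 1.56 mV

R2 ‖ R_L = (8.04 × 13.0)/(8.04 + 13.0) = 4.968 Ω.
Now apply the divider: V_out = 24.1 × 0.06488 = 1.564 mV.
(Unloaded it would be 2.43 mV; the load pulls it down.)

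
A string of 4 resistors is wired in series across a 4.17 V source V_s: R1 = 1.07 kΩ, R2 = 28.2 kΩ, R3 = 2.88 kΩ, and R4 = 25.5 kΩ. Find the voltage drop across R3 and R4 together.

Total series resistance ΣR = 1.07 + 28.2 + 2.88 + 25.5 = 57.65 kΩ.
R_{R3..R4} = 2.88 + 25.5 = 28.38 kΩ.
V = V_s · R/ΣR = 4.17 × 0.4923 = 2.053 V.

V ≈ 2.05 V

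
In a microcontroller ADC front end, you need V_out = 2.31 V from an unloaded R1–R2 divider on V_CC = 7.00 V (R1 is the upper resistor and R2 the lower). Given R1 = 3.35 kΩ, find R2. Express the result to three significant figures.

The divider ratio is R2/(R1+R2) = 2.31/7.00 = 0.3300.
R2 = R1 · 0.3300/(1 − 0.3300) = 1.650 kΩ.

R2 ≈ 1.65 kΩ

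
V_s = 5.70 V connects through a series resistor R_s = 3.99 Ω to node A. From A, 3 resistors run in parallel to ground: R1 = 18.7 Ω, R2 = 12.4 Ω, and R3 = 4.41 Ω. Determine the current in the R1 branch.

Parallel bank: R_p = 1/(1/18.7 + 1/12.4 + 1/4.41) = 2.771 Ω.
V_A by voltage divider: V_A = 5.70 × 2.771/(3.99 + 2.771) = 2.336 V.
I(R1) = V_A / R1 = 2.336/18.7 = 0.1249 A.

I ≈ 0.125 A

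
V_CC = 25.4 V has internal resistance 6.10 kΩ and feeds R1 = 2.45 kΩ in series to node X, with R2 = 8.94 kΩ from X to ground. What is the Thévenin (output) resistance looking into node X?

R_th ≈ 4.37 kΩ

R1' = 6.10 + 2.45 = 8.550 kΩ (source resistance + R1).
Looking into X with the source shorted: R_th = R1'·R2/(R1'+R2) = 8.550 × 8.94/17.49 = 4.370 kΩ.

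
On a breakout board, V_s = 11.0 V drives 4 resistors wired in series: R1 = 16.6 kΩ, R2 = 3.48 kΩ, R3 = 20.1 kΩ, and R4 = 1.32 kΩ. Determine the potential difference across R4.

V ≈ 0.350 V

Series total: ΣR = 16.6 + 3.48 + 20.1 + 1.32 = 41.50 kΩ.
By the voltage-divider rule, V = 11.0 × 1.320/41.50 = 0.3499 V.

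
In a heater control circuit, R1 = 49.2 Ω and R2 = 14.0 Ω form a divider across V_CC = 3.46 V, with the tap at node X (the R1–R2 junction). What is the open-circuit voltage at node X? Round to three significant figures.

Open-circuit (no load on X): V_th = V_CC · R2/(R1 + R2) = 3.46 × 14.0/(49.20 + 14.0) = 0.7665 V.

V_th ≈ 0.766 V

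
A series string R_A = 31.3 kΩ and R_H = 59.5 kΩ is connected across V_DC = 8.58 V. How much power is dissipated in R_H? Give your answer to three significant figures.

P ≈ 0.531 mW

Series current I = V_DC/ΣR = 8.58/90.80 = 0.09449 mA.
V(R_H) = I·R = 5.622 V; P = V·I = 5.622 × 0.09449 = 0.5313 mW.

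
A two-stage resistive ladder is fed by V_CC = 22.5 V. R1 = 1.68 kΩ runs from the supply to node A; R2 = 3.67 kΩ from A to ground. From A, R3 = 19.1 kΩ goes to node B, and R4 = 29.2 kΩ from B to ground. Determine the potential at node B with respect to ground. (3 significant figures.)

V_B ≈ 9.11 V

Looking into the second stage from A: R3 + R4 = 48.30 kΩ appears in parallel with R2.
Effective lower resistance at A: R2 ‖ 48.30 = 3.411 kΩ.
First divider: V_A = V_CC · 3.411/(1.68 + 3.411) = 15.07 V.
V_B = V_A × 0.6046 = 9.114 V.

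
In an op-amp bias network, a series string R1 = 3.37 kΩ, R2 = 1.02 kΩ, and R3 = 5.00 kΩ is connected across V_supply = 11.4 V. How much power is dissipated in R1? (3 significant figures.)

The common current is I = 11.4/9.390 = 1.214 mA.
P(R1) = I²·R1 = (1.214)² × 3.37 = 4.967 mW.

P ≈ 4.97 mW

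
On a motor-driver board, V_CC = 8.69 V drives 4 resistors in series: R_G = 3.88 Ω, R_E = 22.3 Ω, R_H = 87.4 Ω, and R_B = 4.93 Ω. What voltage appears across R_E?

V ≈ 1.64 V

ΣR = 3.88 + 22.3 + 87.4 + 4.93 = 118.5 Ω.
By the voltage-divider rule, V = 8.69 × 22.30/118.5 = 1.635 V.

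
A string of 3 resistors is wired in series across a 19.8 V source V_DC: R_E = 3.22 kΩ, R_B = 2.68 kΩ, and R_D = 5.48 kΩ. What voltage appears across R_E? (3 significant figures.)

V ≈ 5.60 V

Series total: ΣR = 3.22 + 2.68 + 5.48 = 11.38 kΩ.
Voltage divider: V = V_DC · (3.220 / 11.38) = 19.8 × 0.2830 = 5.602 V.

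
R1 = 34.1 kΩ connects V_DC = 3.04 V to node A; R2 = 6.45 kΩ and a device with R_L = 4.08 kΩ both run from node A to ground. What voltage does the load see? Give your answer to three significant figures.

First combine the lower leg with the load: R2 ‖ R_L = 2.499 kΩ.
Voltage divider with the loaded lower leg: V_out = 3.04 × 2.499/(34.1 + 2.499) = 3.04 × 0.06828 = 0.2076 V.
(Unloaded it would be 0.484 V; the load pulls it down.)

V_out ≈ 0.208 V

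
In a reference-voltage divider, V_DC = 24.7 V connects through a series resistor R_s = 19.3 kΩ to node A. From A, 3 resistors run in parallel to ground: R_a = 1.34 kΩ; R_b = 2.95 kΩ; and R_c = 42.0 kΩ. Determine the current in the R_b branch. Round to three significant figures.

I ≈ 0.374 mA

Equivalent of the parallel group: R_p = 0.9017 kΩ.
Node voltage V_A = V_DC · R_p/(R_s + R_p) = 24.7 × 0.04463 = 1.102 V.
I(R_b) = V_A / R_b = 1.102/2.95 = 0.3737 mA.
(Equivalently: I_total = 1.223 mA, then current-divider fraction G_k/ΣG = 0.3056.)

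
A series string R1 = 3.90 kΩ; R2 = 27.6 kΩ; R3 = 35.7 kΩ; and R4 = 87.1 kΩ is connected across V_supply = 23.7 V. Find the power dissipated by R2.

P ≈ 0.651 mW

The common current is I = 23.7/154.3 = 0.1536 mA.
V(R2) = I·R = 4.239 V; P = V·I = 4.239 × 0.1536 = 0.6511 mW.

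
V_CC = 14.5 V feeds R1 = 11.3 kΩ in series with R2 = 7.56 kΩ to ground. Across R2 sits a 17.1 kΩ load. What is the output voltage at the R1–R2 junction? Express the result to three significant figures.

V_out ≈ 4.60 V

R2 ‖ R_L = (7.56 × 17.1)/(7.56 + 17.1) = 5.242 kΩ.
Now apply the divider: V_out = 14.5 × 0.3169 = 4.595 V.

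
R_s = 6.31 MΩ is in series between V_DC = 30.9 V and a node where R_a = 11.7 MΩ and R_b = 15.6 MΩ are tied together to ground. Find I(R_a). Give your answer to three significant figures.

Combine the parallel branches: R_p = (1/11.7 + 1/15.6)⁻¹ = 6.686 MΩ.
V_A = 30.9 × 6.686/13.00 = 15.90 V.
Branch current I = V_A/R_a = 15.90/11.7 = 1.359 µA.

I ≈ 1.36 µA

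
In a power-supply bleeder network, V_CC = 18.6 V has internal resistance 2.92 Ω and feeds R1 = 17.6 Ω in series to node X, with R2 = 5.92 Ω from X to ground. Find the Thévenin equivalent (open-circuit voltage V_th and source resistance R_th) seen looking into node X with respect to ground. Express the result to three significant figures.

V_th ≈ 4.16 V, R_th ≈ 4.59 Ω

R1' = 2.92 + 17.6 = 20.52 Ω (source resistance + R1).
With X open, the divider is unloaded: V_th = 18.6 × 5.92/26.44 = 4.165 V.
With V_CC suppressed (replaced by a short), R_th = R1' ‖ R2 = (20.52 × 5.92)/(20.52 + 5.92) = 4.594 Ω.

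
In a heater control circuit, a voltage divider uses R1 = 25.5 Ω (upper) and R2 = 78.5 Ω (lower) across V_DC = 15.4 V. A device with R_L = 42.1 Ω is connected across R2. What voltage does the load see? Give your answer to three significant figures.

V_out ≈ 7.98 V

First combine the lower leg with the load: R2 ‖ R_L = 27.40 Ω.
Voltage divider with the loaded lower leg: V_out = 15.4 × 27.40/(25.5 + 27.40) = 15.4 × 0.5180 = 7.977 V.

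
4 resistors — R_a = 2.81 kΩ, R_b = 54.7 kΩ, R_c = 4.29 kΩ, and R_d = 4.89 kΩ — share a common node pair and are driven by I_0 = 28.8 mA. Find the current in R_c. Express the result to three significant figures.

I ≈ 8.27 mA

Total conductance ΣG = 1/2.81 + 1/54.7 + 1/4.29 + 1/4.89 = 0.8118 (units of 1/kΩ).
Current divider: I(R_c) = I_0 · G_k/ΣG = 28.8 × (0.2331/0.8118) = 28.8 × 0.2872 = 8.270 mA.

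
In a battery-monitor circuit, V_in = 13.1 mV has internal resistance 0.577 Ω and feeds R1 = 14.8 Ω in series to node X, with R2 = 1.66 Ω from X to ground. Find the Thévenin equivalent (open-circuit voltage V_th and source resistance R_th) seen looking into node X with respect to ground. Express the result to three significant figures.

R1' = 0.577 + 14.8 = 15.38 Ω (source resistance + R1).
With X open, the divider is unloaded: V_th = 13.1 × 1.66/17.04 = 1.276 mV.
Zeroing V_in shorts the top of R1' to ground, so R_th = R1' ‖ R2 = 1.498 Ω.

V_th ≈ 1.28 mV, R_th ≈ 1.50 Ω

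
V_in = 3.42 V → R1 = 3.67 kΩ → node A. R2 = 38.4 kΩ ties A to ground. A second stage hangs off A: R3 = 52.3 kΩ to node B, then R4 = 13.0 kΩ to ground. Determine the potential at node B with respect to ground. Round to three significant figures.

V_B ≈ 0.591 V

Looking into the second stage from A: R3 + R4 = 65.30 kΩ appears in parallel with R2.
R2 ‖ (R3+R4) = 24.18 kΩ.
First divider: V_A = V_in · 24.18/(3.67 + 24.18) = 2.969 V.
Stage 2 is unloaded, so V_B = V_A · R4/(R3+R4) = 2.969 × 13.0/65.30 = 0.5911 V.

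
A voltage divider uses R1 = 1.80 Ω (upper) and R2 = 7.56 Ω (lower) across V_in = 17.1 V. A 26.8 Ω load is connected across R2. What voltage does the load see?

V_out ≈ 13.1 V

R2 ‖ R_L = (7.56 × 26.8)/(7.56 + 26.8) = 5.897 Ω.
Voltage divider with the loaded lower leg: V_out = 17.1 × 5.897/(1.80 + 5.897) = 17.1 × 0.7661 = 13.10 V.
(Unloaded it would be 13.8 V; the load pulls it down.)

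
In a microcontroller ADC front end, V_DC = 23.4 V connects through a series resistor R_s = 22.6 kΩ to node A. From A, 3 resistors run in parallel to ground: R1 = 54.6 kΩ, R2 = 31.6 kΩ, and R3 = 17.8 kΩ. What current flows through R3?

I ≈ 0.387 mA

Parallel bank: R_p = 1/(1/54.6 + 1/31.6 + 1/17.8) = 9.421 kΩ.
V_A by voltage divider: V_A = 23.4 × 9.421/(22.6 + 9.421) = 6.885 V.
Branch current I = V_A/R3 = 6.885/17.8 = 0.3868 mA.
(Equivalently: I_total = 0.7308 mA, then current-divider fraction G_k/ΣG = 0.5293.)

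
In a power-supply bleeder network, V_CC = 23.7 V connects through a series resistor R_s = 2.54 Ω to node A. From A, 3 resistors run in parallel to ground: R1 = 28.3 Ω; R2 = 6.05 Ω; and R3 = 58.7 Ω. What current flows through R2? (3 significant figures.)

I ≈ 2.52 A

Equivalent of the parallel group: R_p = 4.594 Ω.
Node voltage V_A = V_CC · R_p/(R_s + R_p) = 23.7 × 0.6440 = 15.26 V.
I(R2) = V_A / R2 = 15.26/6.05 = 2.523 A.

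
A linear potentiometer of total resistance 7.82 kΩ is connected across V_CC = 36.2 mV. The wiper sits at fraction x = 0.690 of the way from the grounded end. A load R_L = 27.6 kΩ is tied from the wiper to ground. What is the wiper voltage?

Lower segment x·R_p = 5.396 kΩ; upper segment (1−x)·R_p = 2.424 kΩ.
(x·R_p) ‖ R_L = 4.513 kΩ.
Loaded-divider output: V_out = 36.2 × 0.6506 = 23.55 mV.

V_out ≈ 23.6 mV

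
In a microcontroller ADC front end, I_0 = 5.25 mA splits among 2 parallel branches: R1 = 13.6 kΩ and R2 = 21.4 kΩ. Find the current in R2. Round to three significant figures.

With just two branches, the current splits inversely with resistance.
So I = 5.25 × 13.6/35.00 = 2.040 mA.

I ≈ 2.04 mA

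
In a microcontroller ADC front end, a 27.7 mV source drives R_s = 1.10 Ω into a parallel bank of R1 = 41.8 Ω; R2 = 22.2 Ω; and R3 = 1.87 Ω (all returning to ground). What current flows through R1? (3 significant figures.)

I ≈ 0.398 mA

Parallel bank: R_p = 1/(1/41.8 + 1/22.2 + 1/1.87) = 1.656 Ω.
Node voltage V_A = V_CC · R_p/(R_s + R_p) = 27.7 × 0.6009 = 16.65 mV.
I(R1) = V_A / R1 = 16.65/41.8 = 0.3982 mA.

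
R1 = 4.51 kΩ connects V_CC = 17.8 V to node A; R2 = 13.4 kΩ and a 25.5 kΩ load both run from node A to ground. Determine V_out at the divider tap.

V_out ≈ 11.8 V

First combine the lower leg with the load: R2 ‖ R_L = 8.784 kΩ.
Voltage divider with the loaded lower leg: V_out = 17.8 × 8.784/(4.51 + 8.784) = 17.8 × 0.6608 = 11.76 V.
(Unloaded it would be 13.3 V; the load pulls it down.)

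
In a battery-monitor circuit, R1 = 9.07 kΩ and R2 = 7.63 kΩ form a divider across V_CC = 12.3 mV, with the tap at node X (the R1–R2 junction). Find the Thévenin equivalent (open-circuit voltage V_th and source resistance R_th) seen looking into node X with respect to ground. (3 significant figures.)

Open-circuit (no load on X): V_th = V_CC · R2/(R1 + R2) = 12.3 × 7.63/(9.070 + 7.63) = 5.620 mV.
With V_CC suppressed (replaced by a short), R_th = R1 ‖ R2 = (9.070 × 7.63)/(9.070 + 7.63) = 4.144 kΩ.

V_th ≈ 5.62 mV, R_th ≈ 4.14 kΩ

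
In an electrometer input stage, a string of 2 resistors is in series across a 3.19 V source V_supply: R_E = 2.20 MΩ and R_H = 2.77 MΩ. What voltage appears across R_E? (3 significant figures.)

V ≈ 1.41 V

Series total: ΣR = 2.20 + 2.77 = 4.970 MΩ.
Voltage divider: V = V_supply · (2.200 / 4.970) = 3.19 × 0.4427 = 1.412 V.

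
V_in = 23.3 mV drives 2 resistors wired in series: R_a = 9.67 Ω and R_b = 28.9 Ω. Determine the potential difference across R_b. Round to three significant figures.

ΣR = 9.67 + 28.9 = 38.57 Ω.
Voltage divider: V = V_in · (28.90 / 38.57) = 23.3 × 0.7493 = 17.46 mV.

V ≈ 17.5 mV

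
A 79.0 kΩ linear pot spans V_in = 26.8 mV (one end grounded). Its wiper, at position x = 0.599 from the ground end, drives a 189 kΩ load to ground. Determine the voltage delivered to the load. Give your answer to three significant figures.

V_out ≈ 14.6 mV

Lower segment x·R_p = 47.32 kΩ; upper segment (1−x)·R_p = 31.68 kΩ.
R_L loads the lower segment: effective lower R = 37.85 kΩ.
Loaded-divider output: V_out = 26.8 × 0.5443 = 14.59 mV.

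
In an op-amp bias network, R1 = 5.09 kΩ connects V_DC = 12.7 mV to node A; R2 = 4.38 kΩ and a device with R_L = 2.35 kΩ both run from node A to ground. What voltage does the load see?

V_out ≈ 2.93 mV

The load sits in parallel with R2, giving an effective lower resistance R2' = R2·R_L/(R2+R_L) = 1.529 kΩ.
Now apply the divider: V_out = 12.7 × 0.2311 = 2.934 mV.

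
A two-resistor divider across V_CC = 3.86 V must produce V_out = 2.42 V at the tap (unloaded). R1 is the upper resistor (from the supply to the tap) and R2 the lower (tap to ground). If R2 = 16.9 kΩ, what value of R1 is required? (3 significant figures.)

R1 ≈ 10.1 kΩ

The divider ratio is R2/(R1+R2) = 2.42/3.86 = 0.6269.
So R1 = R2 · (V_CC/V_out − 1) = 16.9 × (3.86/2.42 − 1) = 16.9 × 0.5950 = 10.06 kΩ.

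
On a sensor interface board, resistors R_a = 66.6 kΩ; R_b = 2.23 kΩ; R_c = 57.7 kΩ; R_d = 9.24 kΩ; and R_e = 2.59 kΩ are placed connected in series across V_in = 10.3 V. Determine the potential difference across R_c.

Total series resistance ΣR = 66.6 + 2.23 + 57.7 + 9.24 + 2.59 = 138.4 kΩ.
Voltage divider: V = V_in · (57.70 / 138.4) = 10.3 × 0.4170 = 4.295 V.

V ≈ 4.30 V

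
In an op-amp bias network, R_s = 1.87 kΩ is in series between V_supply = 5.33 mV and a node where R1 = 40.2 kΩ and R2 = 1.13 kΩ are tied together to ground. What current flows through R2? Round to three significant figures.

I ≈ 1.75 µA

Equivalent of the parallel group: R_p = 1.099 kΩ.
V_A by voltage divider: V_A = 5.33 × 1.099/(1.87 + 1.099) = 1.973 mV.
I(R2) = V_A / R2 = 1.973/1.13 = 1.746 µA.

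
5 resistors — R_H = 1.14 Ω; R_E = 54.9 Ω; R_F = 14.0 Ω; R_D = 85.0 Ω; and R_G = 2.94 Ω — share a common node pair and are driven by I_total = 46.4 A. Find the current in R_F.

ΣG = 1/1.14 + 1/54.9 + 1/14.0 + 1/85.0 + 1/2.94 = 1.319.
R_F takes the fraction G_k/ΣG = 0.07143/1.319 = 0.05416, so I = 46.4 × 0.05416 = 2.513 A.

I ≈ 2.51 A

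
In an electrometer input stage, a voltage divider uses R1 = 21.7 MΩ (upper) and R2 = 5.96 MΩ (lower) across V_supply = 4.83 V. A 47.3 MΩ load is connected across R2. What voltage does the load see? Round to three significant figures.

V_out ≈ 0.947 V

First combine the lower leg with the load: R2 ‖ R_L = 5.293 MΩ.
Then V_out = V_supply · R2'/(R1 + R2') = 4.83 × 5.293/26.99 = 0.9471 V.
(Unloaded it would be 1.04 V; the load pulls it down.)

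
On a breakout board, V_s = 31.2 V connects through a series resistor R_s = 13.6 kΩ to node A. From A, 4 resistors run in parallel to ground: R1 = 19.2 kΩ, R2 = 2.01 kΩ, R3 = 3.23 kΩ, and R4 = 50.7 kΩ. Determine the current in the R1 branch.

Equivalent of the parallel group: R_p = 1.138 kΩ.
V_A by voltage divider: V_A = 31.2 × 1.138/(13.6 + 1.138) = 2.409 V.
Branch current I = V_A/R1 = 2.409/19.2 = 0.1255 mA.

I ≈ 0.125 mA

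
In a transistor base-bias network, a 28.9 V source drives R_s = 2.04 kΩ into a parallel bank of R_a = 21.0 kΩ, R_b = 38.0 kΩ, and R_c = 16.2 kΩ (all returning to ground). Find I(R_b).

I ≈ 0.596 mA

Equivalent of the parallel group: R_p = 7.371 kΩ.
V_A = 28.9 × 7.371/9.411 = 22.64 V.
Branch current I = V_A/R_b = 22.64/38.0 = 0.5957 mA.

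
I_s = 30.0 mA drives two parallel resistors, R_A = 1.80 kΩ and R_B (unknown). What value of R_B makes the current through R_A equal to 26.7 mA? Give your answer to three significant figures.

In a two-way split, I_A/I_s = R_B/(R_A + R_B).
26.7/30.0 = R_B/(R_A + R_B) → R_B = R_A · (0.8900)/(1 − 0.8900) = 1.80 × 8.091 = 14.56 kΩ.

R_B ≈ 14.6 kΩ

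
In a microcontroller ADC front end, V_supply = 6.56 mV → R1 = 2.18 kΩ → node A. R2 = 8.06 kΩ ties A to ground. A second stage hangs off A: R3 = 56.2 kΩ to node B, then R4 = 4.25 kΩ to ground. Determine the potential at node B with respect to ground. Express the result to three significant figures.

V_B ≈ 0.353 mV

Looking into the second stage from A: R3 + R4 = 60.45 kΩ appears in parallel with R2.
Effective lower resistance at A: R2 ‖ 60.45 = 7.112 kΩ.
First divider: V_A = V_supply · 7.112/(2.18 + 7.112) = 5.021 mV.
V_B = V_A × 0.07031 = 0.3530 mV.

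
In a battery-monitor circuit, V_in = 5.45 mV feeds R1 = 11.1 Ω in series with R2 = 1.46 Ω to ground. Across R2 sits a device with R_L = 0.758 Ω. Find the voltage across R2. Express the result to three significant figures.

V_out ≈ 0.234 mV

First combine the lower leg with the load: R2 ‖ R_L = 0.4990 Ω.
Then V_out = V_in · R2'/(R1 + R2') = 5.45 × 0.4990/11.60 = 0.2344 mV.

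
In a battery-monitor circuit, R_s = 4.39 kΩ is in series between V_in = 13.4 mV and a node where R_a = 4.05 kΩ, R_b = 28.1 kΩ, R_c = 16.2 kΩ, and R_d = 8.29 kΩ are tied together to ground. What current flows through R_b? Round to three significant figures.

I ≈ 0.157 µA

Combine the parallel branches: R_p = (1/4.05 + 1/28.1 + 1/16.2 + 1/8.29)⁻¹ = 2.151 kΩ.
V_A by voltage divider: V_A = 13.4 × 2.151/(4.39 + 2.151) = 4.407 mV.
Branch current I = V_A/R_b = 4.407/28.1 = 0.1568 µA.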